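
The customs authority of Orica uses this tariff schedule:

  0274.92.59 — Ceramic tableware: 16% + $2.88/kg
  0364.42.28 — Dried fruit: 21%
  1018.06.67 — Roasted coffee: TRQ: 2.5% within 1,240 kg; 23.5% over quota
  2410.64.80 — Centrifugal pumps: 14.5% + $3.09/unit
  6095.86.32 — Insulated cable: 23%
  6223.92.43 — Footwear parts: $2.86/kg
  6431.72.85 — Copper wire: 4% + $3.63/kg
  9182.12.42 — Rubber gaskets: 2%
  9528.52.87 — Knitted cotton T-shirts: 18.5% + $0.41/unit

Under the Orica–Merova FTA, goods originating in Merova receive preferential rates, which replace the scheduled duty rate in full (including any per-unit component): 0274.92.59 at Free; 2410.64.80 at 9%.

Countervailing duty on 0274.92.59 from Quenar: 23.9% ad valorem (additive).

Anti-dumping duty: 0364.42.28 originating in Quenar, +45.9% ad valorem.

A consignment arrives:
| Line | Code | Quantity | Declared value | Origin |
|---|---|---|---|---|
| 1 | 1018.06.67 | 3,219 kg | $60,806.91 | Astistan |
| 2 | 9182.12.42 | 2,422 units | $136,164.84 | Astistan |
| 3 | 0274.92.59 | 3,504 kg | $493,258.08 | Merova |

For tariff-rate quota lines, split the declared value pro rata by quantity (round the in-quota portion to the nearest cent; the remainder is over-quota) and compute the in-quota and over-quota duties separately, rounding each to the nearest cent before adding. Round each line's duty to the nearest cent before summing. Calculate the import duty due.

Line 1 (1018.06.67, Astistan, 3,219 kg, $60,806.91):
Code 1018.06.67 is under a tariff-rate quota (threshold 1,240 kg). In-quota: 1,240 kg at 2.5%; over-quota: 1,979 kg at 23.5%.
Pro-rata value split: in-quota = $60,806.91 × 1,240/3,219 = $23,423.60; over-quota = $60,806.91 − $23,423.60 = $37,383.31.
In-quota duty = $23,423.60 × 2.5% = $585.59. Over-quota duty = $37,383.31 × 23.5% = $8,785.08.
Line duty = $585.59 + $8,785.08 = $9,370.67.
Line 2 (9182.12.42, Astistan, 2,422 units, $136,164.84):
Base rate for 9182.12.42 is 2%.
Duty = $136,164.84 × 2% = $2,723.30.
Line 3 (0274.92.59, Merova, 3,504 kg, $493,258.08):
Base rate for 0274.92.59 is 16% + $2.88/kg.
Origin Merova qualifies under the Orica–Merova agreement and 0274.92.59 is covered: preferential rate Free applies instead.
The additional-duty order on 0274.92.59 targets Quenar, not Merova; it does not apply.
Duty = $493,258.08 × 0% = $0.00.
Total = $9,370.67 + $2,723.30 + $0.00 = $12,093.97.

$12,093.97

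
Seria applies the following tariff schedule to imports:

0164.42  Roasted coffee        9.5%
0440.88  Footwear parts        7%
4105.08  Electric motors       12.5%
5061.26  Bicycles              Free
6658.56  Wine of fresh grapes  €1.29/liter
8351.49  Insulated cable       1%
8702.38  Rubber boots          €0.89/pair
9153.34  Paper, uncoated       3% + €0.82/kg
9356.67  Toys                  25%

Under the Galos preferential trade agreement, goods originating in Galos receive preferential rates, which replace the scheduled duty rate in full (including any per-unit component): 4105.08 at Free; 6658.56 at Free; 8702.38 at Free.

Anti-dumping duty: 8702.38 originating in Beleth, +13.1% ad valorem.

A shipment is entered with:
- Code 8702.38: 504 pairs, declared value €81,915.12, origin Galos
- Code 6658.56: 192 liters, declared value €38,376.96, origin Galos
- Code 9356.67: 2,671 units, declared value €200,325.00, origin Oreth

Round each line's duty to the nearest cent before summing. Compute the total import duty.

€50,081.25

Line 1 (8702.38, Galos, 504 pairs, €81,915.12):
Base rate for 8702.38 is €0.89/pair.
Origin Galos qualifies under the Seria–Galos agreement and 8702.38 is covered: preferential rate Free applies instead.
The additional-duty order on 8702.38 targets Beleth, not Galos; it does not apply.
Duty = €81,915.12 × 0% = €0.00.
Line 2 (6658.56, Galos, 192 liters, €38,376.96):
Base rate for 6658.56 is €1.29/liter.
Origin Galos qualifies under the Seria–Galos agreement and 6658.56 is covered: preferential rate Free applies instead.
Duty = €38,376.96 × 0% = €0.00.
Line 3 (9356.67, Oreth, 2,671 units, €200,325.00):
Base rate for 9356.67 is 25%.
Duty = €200,325.00 × 25% = €50,081.25.
Total = €0.00 + €0.00 + €50,081.25 = €50,081.25.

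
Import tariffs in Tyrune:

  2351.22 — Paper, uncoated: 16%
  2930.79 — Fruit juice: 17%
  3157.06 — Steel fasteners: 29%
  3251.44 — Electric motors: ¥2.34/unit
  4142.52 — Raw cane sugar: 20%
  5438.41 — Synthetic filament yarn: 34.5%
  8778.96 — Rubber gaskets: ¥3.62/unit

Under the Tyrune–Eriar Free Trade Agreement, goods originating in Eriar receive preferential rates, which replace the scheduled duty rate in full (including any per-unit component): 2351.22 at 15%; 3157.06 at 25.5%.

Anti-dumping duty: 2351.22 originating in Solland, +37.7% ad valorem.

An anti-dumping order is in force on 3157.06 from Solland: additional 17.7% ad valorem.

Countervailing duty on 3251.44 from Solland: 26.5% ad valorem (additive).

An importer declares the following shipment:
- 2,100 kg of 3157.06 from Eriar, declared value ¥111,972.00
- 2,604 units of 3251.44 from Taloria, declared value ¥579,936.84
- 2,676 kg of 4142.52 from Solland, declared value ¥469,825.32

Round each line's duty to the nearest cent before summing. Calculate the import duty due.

¥128,611.28

Line 1 (3157.06, Eriar, 2,100 kg, ¥111,972.00):
Base rate for 3157.06 is 29%.
Origin Eriar qualifies under the Tyrune–Eriar agreement and 3157.06 is covered: preferential rate 25.5% applies instead.
The additional-duty order on 3157.06 targets Solland, not Eriar; it does not apply.
Duty = ¥111,972.00 × 25.5% = ¥28,552.86.
Line 2 (3251.44, Taloria, 2,604 units, ¥579,936.84):
Base rate for 3251.44 is ¥2.34/unit.
The additional-duty order on 3251.44 targets Solland, not Taloria; it does not apply.
Duty = 2,604 × ¥2.34 = ¥6,093.36.
Line 3 (4142.52, Solland, 2,676 kg, ¥469,825.32):
Base rate for 4142.52 is 20%.
Duty = ¥469,825.32 × 20% = ¥93,965.06.
Total = ¥28,552.86 + ¥6,093.36 + ¥93,965.06 = ¥128,611.28.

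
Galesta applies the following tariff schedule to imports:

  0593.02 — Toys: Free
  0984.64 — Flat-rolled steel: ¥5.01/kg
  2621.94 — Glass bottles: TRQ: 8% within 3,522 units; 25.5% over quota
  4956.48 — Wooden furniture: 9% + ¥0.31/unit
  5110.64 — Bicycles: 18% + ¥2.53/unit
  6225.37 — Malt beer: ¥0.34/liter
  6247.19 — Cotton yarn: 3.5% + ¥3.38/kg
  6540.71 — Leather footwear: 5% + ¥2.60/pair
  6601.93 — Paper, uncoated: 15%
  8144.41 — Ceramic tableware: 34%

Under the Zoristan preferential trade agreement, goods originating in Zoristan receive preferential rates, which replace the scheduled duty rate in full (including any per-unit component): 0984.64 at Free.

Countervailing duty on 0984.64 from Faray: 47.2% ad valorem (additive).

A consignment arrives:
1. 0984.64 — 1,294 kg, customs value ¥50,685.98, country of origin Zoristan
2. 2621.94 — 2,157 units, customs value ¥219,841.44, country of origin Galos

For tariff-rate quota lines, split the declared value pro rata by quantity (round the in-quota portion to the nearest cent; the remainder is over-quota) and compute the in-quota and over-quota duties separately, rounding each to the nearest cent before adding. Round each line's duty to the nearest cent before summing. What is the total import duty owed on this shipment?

¥17,587.32

Line 1 (0984.64, Zoristan, 1,294 kg, ¥50,685.98):
Base rate for 0984.64 is ¥5.01/kg.
Origin Zoristan qualifies under the Galesta–Zoristan agreement and 0984.64 is covered: preferential rate Free applies instead.
The additional-duty order on 0984.64 targets Faray, not Zoristan; it does not apply.
Duty = ¥50,685.98 × 0% = ¥0.00.
Line 2 (2621.94, Galos, 2,157 units, ¥219,841.44):
Code 2621.94 is under a tariff-rate quota (threshold 3,522 units). Quantity 2,157 units is within the quota, so the in-quota rate 8% applies to the full value.
Duty = ¥219,841.44 × 8% = ¥17,587.32.
Total = ¥0.00 + ¥17,587.32 = ¥17,587.32.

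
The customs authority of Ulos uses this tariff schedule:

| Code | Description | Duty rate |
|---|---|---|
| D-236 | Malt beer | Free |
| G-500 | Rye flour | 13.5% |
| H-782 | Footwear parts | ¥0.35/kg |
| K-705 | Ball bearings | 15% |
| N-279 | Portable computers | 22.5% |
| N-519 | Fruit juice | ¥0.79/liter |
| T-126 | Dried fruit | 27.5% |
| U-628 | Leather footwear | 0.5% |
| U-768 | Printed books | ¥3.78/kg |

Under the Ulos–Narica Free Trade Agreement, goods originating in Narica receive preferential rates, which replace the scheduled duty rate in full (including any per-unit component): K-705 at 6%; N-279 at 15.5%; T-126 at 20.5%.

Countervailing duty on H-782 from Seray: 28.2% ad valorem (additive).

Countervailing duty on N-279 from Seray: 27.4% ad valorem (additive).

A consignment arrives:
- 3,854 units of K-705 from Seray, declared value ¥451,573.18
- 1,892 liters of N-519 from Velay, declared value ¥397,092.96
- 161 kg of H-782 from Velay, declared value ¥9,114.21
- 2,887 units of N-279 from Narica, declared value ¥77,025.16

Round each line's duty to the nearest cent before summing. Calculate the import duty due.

¥81,225.91

Line 1 (K-705, Seray, 3,854 units, ¥451,573.18):
Base rate for K-705 is 15%.
K-705 has an FTA preferential rate, but origin Seray is not Narica; base rate stands.
Duty = ¥451,573.18 × 15% = ¥67,735.98.
Line 2 (N-519, Velay, 1,892 liters, ¥397,092.96):
Base rate for N-519 is ¥0.79/liter.
Duty = 1,892 × ¥0.79 = ¥1,494.68.
Line 3 (H-782, Velay, 161 kg, ¥9,114.21):
Base rate for H-782 is ¥0.35/kg.
The additional-duty order on H-782 targets Seray, not Velay; it does not apply.
Duty = 161 × ¥0.35 = ¥56.35.
Line 4 (N-279, Narica, 2,887 units, ¥77,025.16):
Base rate for N-279 is 22.5%.
Origin Narica qualifies under the Ulos–Narica agreement and N-279 is covered: preferential rate 15.5% applies instead.
The additional-duty order on N-279 targets Seray, not Narica; it does not apply.
Duty = ¥77,025.16 × 15.5% = ¥11,938.90.
Total = ¥67,735.98 + ¥1,494.68 + ¥56.35 + ¥11,938.90 = ¥81,225.91.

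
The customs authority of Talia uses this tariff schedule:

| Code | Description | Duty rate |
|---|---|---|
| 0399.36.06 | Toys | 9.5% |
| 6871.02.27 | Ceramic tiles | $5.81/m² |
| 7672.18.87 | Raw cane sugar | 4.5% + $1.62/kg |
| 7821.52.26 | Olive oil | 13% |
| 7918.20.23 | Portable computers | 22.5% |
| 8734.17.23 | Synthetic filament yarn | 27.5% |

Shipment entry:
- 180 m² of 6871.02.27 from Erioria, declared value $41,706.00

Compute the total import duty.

$1,045.80

Line 1 (6871.02.27, Erioria, 180 m², $41,706.00):
Base rate for 6871.02.27 is $5.81/m².
Duty = 180 × $5.81 = $1,045.80.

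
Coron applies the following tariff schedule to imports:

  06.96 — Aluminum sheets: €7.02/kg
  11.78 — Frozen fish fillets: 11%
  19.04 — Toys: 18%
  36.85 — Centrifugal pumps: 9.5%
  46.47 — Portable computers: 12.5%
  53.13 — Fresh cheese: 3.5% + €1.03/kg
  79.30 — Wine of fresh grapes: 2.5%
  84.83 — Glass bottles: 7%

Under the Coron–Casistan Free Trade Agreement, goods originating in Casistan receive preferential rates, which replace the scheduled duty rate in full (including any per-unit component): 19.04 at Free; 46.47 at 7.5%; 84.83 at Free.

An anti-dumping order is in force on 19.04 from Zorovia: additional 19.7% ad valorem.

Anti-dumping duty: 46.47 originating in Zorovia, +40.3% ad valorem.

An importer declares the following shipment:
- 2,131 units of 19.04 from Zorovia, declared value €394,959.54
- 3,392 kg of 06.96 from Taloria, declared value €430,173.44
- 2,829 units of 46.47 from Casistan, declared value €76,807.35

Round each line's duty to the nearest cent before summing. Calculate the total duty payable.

€178,472.14

Line 1 (19.04, Zorovia, 2,131 units, €394,959.54):
Base rate for 19.04 is 18%.
19.04 has an FTA preferential rate, but origin Zorovia is not Casistan; base rate stands.
Additional duty on 19.04 from Zorovia: +19.7%. Applied ad valorem rate: 18% + 19.7% = 37.7%.
Duty = €394,959.54 × 37.7% = €148,899.75.
Line 2 (06.96, Taloria, 3,392 kg, €430,173.44):
Base rate for 06.96 is €7.02/kg.
Duty = 3,392 × €7.02 = €23,811.84.
Line 3 (46.47, Casistan, 2,829 units, €76,807.35):
Base rate for 46.47 is 12.5%.
Origin Casistan qualifies under the Coron–Casistan agreement and 46.47 is covered: preferential rate 7.5% applies instead.
The additional-duty order on 46.47 targets Zorovia, not Casistan; it does not apply.
Duty = €76,807.35 × 7.5% = €5,760.55.
Total = €148,899.75 + €23,811.84 + €5,760.55 = €178,472.14.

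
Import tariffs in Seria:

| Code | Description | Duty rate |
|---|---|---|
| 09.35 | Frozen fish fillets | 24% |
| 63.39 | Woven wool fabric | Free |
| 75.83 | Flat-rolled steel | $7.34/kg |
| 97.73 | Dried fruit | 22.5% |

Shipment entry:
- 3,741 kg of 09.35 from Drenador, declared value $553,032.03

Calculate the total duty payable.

Line 1 (09.35, Drenador, 3,741 kg, $553,032.03):
Base rate for 09.35 is 24%.
Duty = $553,032.03 × 24% = $132,727.69.

$132,727.69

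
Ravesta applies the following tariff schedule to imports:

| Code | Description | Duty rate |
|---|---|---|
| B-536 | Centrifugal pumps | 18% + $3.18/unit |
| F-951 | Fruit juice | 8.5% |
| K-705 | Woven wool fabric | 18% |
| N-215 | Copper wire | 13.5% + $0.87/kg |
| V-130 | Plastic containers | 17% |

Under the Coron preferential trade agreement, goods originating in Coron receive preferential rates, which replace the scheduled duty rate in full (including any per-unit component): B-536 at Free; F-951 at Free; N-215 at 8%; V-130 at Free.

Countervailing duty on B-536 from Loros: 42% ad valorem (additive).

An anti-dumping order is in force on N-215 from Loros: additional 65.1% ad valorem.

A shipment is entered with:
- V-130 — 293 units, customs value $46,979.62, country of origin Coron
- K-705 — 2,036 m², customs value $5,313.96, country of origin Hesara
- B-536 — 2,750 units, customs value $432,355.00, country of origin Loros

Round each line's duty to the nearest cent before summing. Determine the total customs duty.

$269,114.51

Line 1 (V-130, Coron, 293 units, $46,979.62):
Base rate for V-130 is 17%.
Origin Coron qualifies under the Ravesta–Coron agreement and V-130 is covered: preferential rate Free applies instead.
Duty = $46,979.62 × 0% = $0.00.
Line 2 (K-705, Hesara, 2,036 m², $5,313.96):
Base rate for K-705 is 18%.
Duty = $5,313.96 × 18% = $956.51.
Line 3 (B-536, Loros, 2,750 units, $432,355.00):
Base rate for B-536 is 18% + $3.18/unit.
B-536 has an FTA preferential rate, but origin Loros is not Coron; base rate stands.
Additional duty on B-536 from Loros: +42%. Applied ad valorem rate: 18% + 42% = 60%.
Duty = $432,355.00 × 60% + 2,750 × $3.18 = $268,158.00.
Total = $0.00 + $956.51 + $268,158.00 = $269,114.51.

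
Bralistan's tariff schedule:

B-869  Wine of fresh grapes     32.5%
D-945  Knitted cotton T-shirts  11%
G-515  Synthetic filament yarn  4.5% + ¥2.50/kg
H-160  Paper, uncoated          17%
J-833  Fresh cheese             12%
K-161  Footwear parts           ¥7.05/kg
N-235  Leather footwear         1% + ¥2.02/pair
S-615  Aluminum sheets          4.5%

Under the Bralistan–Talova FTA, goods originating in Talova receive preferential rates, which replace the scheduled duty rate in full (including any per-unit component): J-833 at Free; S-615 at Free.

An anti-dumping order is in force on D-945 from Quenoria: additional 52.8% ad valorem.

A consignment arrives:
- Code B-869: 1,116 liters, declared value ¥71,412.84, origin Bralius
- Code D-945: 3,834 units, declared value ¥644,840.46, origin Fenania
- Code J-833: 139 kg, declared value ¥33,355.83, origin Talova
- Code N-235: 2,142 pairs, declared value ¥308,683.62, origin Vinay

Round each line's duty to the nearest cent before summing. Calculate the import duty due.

Line 1 (B-869, Bralius, 1,116 liters, ¥71,412.84):
Base rate for B-869 is 32.5%.
Duty = ¥71,412.84 × 32.5% = ¥23,209.17.
Line 2 (D-945, Fenania, 3,834 units, ¥644,840.46):
Base rate for D-945 is 11%.
The additional-duty order on D-945 targets Quenoria, not Fenania; it does not apply.
Duty = ¥644,840.46 × 11% = ¥70,932.45.
Line 3 (J-833, Talova, 139 kg, ¥33,355.83):
Base rate for J-833 is 12%.
Origin Talova qualifies under the Bralistan–Talova agreement and J-833 is covered: preferential rate Free applies instead.
Duty = ¥33,355.83 × 0% = ¥0.00.
Line 4 (N-235, Vinay, 2,142 pairs, ¥308,683.62):
Base rate for N-235 is 1% + ¥2.02/pair.
Duty = ¥308,683.62 × 1% + 2,142 × ¥2.02 = ¥7,413.68.
Total = ¥23,209.17 + ¥70,932.45 + ¥0.00 + ¥7,413.68 = ¥101,555.30.

¥101,555.30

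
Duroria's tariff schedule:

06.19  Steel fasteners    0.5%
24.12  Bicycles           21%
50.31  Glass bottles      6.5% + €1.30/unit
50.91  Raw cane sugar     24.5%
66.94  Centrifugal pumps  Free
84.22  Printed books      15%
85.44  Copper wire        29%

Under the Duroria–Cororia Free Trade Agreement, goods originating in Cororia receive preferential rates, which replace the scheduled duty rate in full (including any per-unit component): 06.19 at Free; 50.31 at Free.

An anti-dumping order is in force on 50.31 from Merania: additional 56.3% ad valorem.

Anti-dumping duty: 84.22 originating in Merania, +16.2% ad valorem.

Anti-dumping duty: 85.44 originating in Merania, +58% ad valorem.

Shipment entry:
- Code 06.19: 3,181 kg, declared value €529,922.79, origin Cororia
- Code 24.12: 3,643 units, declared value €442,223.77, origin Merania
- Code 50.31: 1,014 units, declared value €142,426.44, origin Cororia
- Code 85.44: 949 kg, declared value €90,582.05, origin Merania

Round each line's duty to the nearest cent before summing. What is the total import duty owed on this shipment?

€171,673.37

Line 1 (06.19, Cororia, 3,181 kg, €529,922.79):
Base rate for 06.19 is 0.5%.
Origin Cororia qualifies under the Duroria–Cororia agreement and 06.19 is covered: preferential rate Free applies instead.
Duty = €529,922.79 × 0% = €0.00.
Line 2 (24.12, Merania, 3,643 units, €442,223.77):
Base rate for 24.12 is 21%.
Duty = €442,223.77 × 21% = €92,866.99.
Line 3 (50.31, Cororia, 1,014 units, €142,426.44):
Base rate for 50.31 is 6.5% + €1.30/unit.
Origin Cororia qualifies under the Duroria–Cororia agreement and 50.31 is covered: preferential rate Free applies instead.
The additional-duty order on 50.31 targets Merania, not Cororia; it does not apply.
Duty = €142,426.44 × 0% = €0.00.
Line 4 (85.44, Merania, 949 kg, €90,582.05):
Base rate for 85.44 is 29%.
Additional duty on 85.44 from Merania: +58%. Applied ad valorem rate: 29% + 58% = 87%.
Duty = €90,582.05 × 87% = €78,806.38.
Total = €0.00 + €92,866.99 + €0.00 + €78,806.38 = €171,673.37.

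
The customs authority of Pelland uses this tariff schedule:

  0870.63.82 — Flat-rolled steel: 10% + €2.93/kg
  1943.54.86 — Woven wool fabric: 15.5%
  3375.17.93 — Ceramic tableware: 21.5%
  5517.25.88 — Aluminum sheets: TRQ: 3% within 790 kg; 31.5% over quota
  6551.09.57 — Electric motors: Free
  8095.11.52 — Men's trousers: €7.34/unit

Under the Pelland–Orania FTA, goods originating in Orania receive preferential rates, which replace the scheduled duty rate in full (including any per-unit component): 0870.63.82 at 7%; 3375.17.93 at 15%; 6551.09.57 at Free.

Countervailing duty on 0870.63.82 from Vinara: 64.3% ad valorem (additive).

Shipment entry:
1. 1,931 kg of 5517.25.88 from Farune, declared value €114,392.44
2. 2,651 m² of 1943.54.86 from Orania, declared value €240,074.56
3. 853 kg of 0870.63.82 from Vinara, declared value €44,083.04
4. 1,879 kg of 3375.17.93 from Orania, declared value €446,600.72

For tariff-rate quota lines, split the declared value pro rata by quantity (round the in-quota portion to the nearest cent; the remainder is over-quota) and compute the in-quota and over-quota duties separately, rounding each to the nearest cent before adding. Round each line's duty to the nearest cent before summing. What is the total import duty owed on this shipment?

Line 1 (5517.25.88, Farune, 1,931 kg, €114,392.44):
Code 5517.25.88 is under a tariff-rate quota (threshold 790 kg). In-quota: 790 kg at 3%; over-quota: 1,141 kg at 31.5%.
Pro-rata value split: in-quota = €114,392.44 × 790/1,931 = €46,799.60; over-quota = €114,392.44 − €46,799.60 = €67,592.84.
In-quota duty = €46,799.60 × 3% = €1,403.99. Over-quota duty = €67,592.84 × 31.5% = €21,291.74.
Line duty = €1,403.99 + €21,291.74 = €22,695.73.
Line 2 (1943.54.86, Orania, 2,651 m², €240,074.56):
Base rate for 1943.54.86 is 15.5%.
Origin Orania is the FTA partner but 1943.54.86 is not on the preference list; base rate stands.
Duty = €240,074.56 × 15.5% = €37,211.56.
Line 3 (0870.63.82, Vinara, 853 kg, €44,083.04):
Base rate for 0870.63.82 is 10% + €2.93/kg.
0870.63.82 has an FTA preferential rate, but origin Vinara is not Orania; base rate stands.
Additional duty on 0870.63.82 from Vinara: +64.3%. Applied ad valorem rate: 10% + 64.3% = 74.3%.
Duty = €44,083.04 × 74.3% + 853 × €2.93 = €35,252.99.
Line 4 (3375.17.93, Orania, 1,879 kg, €446,600.72):
Base rate for 3375.17.93 is 21.5%.
Origin Orania qualifies under the Pelland–Orania agreement and 3375.17.93 is covered: preferential rate 15% applies instead.
Duty = €446,600.72 × 15% = €66,990.11.
Total = €22,695.73 + €37,211.56 + €35,252.99 + €66,990.11 = €162,150.39.

€162,150.39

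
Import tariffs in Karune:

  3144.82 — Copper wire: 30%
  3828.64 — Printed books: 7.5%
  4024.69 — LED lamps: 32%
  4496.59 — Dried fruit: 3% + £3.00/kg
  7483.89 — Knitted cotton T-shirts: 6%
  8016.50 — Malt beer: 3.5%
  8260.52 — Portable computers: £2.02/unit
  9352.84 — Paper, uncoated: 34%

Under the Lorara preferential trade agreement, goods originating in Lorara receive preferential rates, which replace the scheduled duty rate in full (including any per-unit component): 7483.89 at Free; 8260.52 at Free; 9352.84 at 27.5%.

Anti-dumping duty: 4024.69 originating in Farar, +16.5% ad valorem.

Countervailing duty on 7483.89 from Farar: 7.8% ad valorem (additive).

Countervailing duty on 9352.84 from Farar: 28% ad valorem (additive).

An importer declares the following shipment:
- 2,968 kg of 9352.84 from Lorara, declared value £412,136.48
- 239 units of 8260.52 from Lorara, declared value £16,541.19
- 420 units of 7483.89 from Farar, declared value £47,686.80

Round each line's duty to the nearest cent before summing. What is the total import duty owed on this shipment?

Line 1 (9352.84, Lorara, 2,968 kg, £412,136.48):
Base rate for 9352.84 is 34%.
Origin Lorara qualifies under the Karune–Lorara agreement and 9352.84 is covered: preferential rate 27.5% applies instead.
The additional-duty order on 9352.84 targets Farar, not Lorara; it does not apply.
Duty = £412,136.48 × 27.5% = £113,337.53.
Line 2 (8260.52, Lorara, 239 units, £16,541.19):
Base rate for 8260.52 is £2.02/unit.
Origin Lorara qualifies under the Karune–Lorara agreement and 8260.52 is covered: preferential rate Free applies instead.
Duty = £16,541.19 × 0% = £0.00.
Line 3 (7483.89, Farar, 420 units, £47,686.80):
Base rate for 7483.89 is 6%.
7483.89 has an FTA preferential rate, but origin Farar is not Lorara; base rate stands.
Additional duty on 7483.89 from Farar: +7.8%. Applied ad valorem rate: 6% + 7.8% = 13.8%.
Duty = £47,686.80 × 13.8% = £6,580.78.
Total = £113,337.53 + £0.00 + £6,580.78 = £119,918.31.

£119,918.31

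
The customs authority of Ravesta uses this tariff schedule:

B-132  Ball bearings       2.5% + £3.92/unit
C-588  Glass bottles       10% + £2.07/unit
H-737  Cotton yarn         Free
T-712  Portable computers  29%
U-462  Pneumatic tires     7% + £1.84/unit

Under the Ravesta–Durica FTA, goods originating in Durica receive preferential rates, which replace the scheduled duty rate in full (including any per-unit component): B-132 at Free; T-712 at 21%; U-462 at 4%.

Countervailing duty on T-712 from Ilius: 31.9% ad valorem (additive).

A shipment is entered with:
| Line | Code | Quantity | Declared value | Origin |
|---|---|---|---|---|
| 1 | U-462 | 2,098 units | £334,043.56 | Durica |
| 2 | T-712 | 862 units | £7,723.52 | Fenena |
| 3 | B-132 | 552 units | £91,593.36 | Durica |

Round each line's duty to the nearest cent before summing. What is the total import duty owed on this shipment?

Line 1 (U-462, Durica, 2,098 units, £334,043.56):
Base rate for U-462 is 7% + £1.84/unit.
Origin Durica qualifies under the Ravesta–Durica agreement and U-462 is covered: preferential rate 4% applies instead.
Duty = £334,043.56 × 4% = £13,361.74.
Line 2 (T-712, Fenena, 862 units, £7,723.52):
Base rate for T-712 is 29%.
T-712 has an FTA preferential rate, but origin Fenena is not Durica; base rate stands.
The additional-duty order on T-712 targets Ilius, not Fenena; it does not apply.
Duty = £7,723.52 × 29% = £2,239.82.
Line 3 (B-132, Durica, 552 units, £91,593.36):
Base rate for B-132 is 2.5% + £3.92/unit.
Origin Durica qualifies under the Ravesta–Durica agreement and B-132 is covered: preferential rate Free applies instead.
Duty = £91,593.36 × 0% = £0.00.
Total = £13,361.74 + £2,239.82 + £0.00 = £15,601.56.

£15,601.56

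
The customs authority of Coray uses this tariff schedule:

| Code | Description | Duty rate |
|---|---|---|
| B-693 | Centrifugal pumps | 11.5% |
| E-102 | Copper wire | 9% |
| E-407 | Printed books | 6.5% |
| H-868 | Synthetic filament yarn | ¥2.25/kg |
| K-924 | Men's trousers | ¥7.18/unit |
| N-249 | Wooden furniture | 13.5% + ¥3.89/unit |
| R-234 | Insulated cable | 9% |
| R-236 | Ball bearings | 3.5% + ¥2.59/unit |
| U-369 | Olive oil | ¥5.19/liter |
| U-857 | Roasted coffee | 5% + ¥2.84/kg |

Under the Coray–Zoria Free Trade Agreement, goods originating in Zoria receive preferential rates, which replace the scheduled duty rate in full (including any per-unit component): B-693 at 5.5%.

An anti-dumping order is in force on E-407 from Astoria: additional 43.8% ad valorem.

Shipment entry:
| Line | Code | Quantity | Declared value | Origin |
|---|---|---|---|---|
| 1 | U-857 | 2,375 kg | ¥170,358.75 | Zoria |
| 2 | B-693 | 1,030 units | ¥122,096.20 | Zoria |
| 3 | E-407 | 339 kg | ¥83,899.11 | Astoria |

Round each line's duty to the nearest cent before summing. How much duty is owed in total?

Line 1 (U-857, Zoria, 2,375 kg, ¥170,358.75):
Base rate for U-857 is 5% + ¥2.84/kg.
Origin Zoria is the FTA partner but U-857 is not on the preference list; base rate stands.
Duty = ¥170,358.75 × 5% + 2,375 × ¥2.84 = ¥15,262.94.
Line 2 (B-693, Zoria, 1,030 units, ¥122,096.20):
Base rate for B-693 is 11.5%.
Origin Zoria qualifies under the Coray–Zoria agreement and B-693 is covered: preferential rate 5.5% applies instead.
Duty = ¥122,096.20 × 5.5% = ¥6,715.29.
Line 3 (E-407, Astoria, 339 kg, ¥83,899.11):
Base rate for E-407 is 6.5%.
Additional duty on E-407 from Astoria: +43.8%. Applied ad valorem rate: 6.5% + 43.8% = 50.3%.
Duty = ¥83,899.11 × 50.3% = ¥42,201.25.
Total = ¥15,262.94 + ¥6,715.29 + ¥42,201.25 = ¥64,179.48.

¥64,179.48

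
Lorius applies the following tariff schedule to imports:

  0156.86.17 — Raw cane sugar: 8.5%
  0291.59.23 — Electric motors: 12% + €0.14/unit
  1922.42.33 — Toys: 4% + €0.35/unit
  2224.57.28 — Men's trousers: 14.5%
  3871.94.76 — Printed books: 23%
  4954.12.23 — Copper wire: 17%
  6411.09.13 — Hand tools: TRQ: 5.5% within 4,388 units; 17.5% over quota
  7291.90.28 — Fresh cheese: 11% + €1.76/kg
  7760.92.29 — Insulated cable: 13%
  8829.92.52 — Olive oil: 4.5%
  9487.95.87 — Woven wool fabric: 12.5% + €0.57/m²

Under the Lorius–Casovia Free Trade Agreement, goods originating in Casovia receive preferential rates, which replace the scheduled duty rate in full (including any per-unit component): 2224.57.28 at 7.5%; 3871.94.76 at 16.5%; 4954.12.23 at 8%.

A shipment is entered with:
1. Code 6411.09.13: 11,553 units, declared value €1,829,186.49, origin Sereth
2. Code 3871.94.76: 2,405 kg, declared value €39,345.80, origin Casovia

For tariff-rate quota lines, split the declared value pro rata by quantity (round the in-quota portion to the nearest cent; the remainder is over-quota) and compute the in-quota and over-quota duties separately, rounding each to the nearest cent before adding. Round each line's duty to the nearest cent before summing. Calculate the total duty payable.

Line 1 (6411.09.13, Sereth, 11,553 units, €1,829,186.49):
Code 6411.09.13 is under a tariff-rate quota (threshold 4,388 units). In-quota: 4,388 units at 5.5%; over-quota: 7,165 units at 17.5%.
Pro-rata value split: in-quota = €1,829,186.49 × 4,388/11,553 = €694,752.04; over-quota = €1,829,186.49 − €694,752.04 = €1,134,434.45.
In-quota duty = €694,752.04 × 5.5% = €38,211.36. Over-quota duty = €1,134,434.45 × 17.5% = €198,526.03.
Line duty = €38,211.36 + €198,526.03 = €236,737.39.
Line 2 (3871.94.76, Casovia, 2,405 kg, €39,345.80):
Base rate for 3871.94.76 is 23%.
Origin Casovia qualifies under the Lorius–Casovia agreement and 3871.94.76 is covered: preferential rate 16.5% applies instead.
Duty = €39,345.80 × 16.5% = €6,492.06.
Total = €236,737.39 + €6,492.06 = €243,229.45.

€243,229.45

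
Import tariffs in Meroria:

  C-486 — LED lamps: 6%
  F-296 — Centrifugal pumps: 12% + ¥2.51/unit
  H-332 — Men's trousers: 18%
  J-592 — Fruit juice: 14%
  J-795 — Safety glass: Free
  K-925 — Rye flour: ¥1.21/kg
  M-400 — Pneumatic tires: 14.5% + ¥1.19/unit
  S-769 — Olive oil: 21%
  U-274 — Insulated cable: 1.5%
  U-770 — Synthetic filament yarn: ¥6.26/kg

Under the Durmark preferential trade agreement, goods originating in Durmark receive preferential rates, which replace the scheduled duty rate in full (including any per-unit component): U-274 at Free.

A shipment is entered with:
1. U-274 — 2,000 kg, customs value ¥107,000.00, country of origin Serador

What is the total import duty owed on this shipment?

Line 1 (U-274, Serador, 2,000 kg, ¥107,000.00):
Base rate for U-274 is 1.5%.
U-274 has an FTA preferential rate, but origin Serador is not Durmark; base rate stands.
Duty = ¥107,000.00 × 1.5% = ¥1,605.00.

¥1,605.00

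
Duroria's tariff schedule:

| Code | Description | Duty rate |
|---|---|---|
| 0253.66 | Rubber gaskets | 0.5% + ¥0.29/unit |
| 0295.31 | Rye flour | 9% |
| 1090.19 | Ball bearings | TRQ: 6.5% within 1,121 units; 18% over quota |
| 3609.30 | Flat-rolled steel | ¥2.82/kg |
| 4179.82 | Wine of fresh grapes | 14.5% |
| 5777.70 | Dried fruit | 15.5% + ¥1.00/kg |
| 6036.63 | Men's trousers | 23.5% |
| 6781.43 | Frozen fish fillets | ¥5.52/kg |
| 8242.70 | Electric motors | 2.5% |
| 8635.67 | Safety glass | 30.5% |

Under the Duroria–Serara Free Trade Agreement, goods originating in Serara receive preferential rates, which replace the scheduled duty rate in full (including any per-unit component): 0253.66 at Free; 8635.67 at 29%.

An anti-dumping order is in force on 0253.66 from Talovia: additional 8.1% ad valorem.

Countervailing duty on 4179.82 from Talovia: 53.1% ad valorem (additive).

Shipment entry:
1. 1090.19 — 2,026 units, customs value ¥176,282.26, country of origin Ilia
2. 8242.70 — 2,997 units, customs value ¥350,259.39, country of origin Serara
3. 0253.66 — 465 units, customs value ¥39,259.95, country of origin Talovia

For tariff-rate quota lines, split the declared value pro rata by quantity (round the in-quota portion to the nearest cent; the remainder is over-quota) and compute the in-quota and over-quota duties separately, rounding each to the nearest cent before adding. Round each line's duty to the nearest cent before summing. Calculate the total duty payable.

¥32,781.60

Line 1 (1090.19, Ilia, 2,026 units, ¥176,282.26):
Code 1090.19 is under a tariff-rate quota (threshold 1,121 units). In-quota: 1,121 units at 6.5%; over-quota: 905 units at 18%.
Pro-rata value split: in-quota = ¥176,282.26 × 1,121/2,026 = ¥97,538.21; over-quota = ¥176,282.26 − ¥97,538.21 = ¥78,744.05.
In-quota duty = ¥97,538.21 × 6.5% = ¥6,339.98. Over-quota duty = ¥78,744.05 × 18% = ¥14,173.93.
Line duty = ¥6,339.98 + ¥14,173.93 = ¥20,513.91.
Line 2 (8242.70, Serara, 2,997 units, ¥350,259.39):
Base rate for 8242.70 is 2.5%.
Origin Serara is the FTA partner but 8242.70 is not on the preference list; base rate stands.
Duty = ¥350,259.39 × 2.5% = ¥8,756.48.
Line 3 (0253.66, Talovia, 465 units, ¥39,259.95):
Base rate for 0253.66 is 0.5% + ¥0.29/unit.
0253.66 has an FTA preferential rate, but origin Talovia is not Serara; base rate stands.
Additional duty on 0253.66 from Talovia: +8.1%. Applied ad valorem rate: 0.5% + 8.1% = 8.6%.
Duty = ¥39,259.95 × 8.6% + 465 × ¥0.29 = ¥3,511.21.
Total = ¥20,513.91 + ¥8,756.48 + ¥3,511.21 = ¥32,781.60.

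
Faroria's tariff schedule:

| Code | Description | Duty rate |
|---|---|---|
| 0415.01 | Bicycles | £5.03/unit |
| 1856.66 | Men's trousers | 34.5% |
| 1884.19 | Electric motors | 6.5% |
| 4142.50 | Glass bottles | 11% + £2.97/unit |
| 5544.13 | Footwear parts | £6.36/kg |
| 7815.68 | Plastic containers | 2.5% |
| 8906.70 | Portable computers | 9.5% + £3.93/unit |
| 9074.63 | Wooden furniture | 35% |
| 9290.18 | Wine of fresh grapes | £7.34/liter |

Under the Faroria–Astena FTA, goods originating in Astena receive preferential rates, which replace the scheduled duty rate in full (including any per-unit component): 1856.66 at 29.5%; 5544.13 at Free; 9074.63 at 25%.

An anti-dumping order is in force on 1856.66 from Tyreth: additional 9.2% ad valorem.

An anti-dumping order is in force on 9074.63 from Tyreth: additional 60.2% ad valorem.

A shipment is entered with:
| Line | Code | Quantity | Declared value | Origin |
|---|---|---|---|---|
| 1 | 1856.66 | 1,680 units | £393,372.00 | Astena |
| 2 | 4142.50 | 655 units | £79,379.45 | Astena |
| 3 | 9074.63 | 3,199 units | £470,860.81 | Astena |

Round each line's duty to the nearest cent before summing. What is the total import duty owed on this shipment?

Line 1 (1856.66, Astena, 1,680 units, £393,372.00):
Base rate for 1856.66 is 34.5%.
Origin Astena qualifies under the Faroria–Astena agreement and 1856.66 is covered: preferential rate 29.5% applies instead.
The additional-duty order on 1856.66 targets Tyreth, not Astena; it does not apply.
Duty = £393,372.00 × 29.5% = £116,044.74.
Line 2 (4142.50, Astena, 655 units, £79,379.45):
Base rate for 4142.50 is 11% + £2.97/unit.
Origin Astena is the FTA partner but 4142.50 is not on the preference list; base rate stands.
Duty = £79,379.45 × 11% + 655 × £2.97 = £10,677.09.
Line 3 (9074.63, Astena, 3,199 units, £470,860.81):
Base rate for 9074.63 is 35%.
Origin Astena qualifies under the Faroria–Astena agreement and 9074.63 is covered: preferential rate 25% applies instead.
The additional-duty order on 9074.63 targets Tyreth, not Astena; it does not apply.
Duty = £470,860.81 × 25% = £117,715.20.
Total = £116,044.74 + £10,677.09 + £117,715.20 = £244,437.03.

£244,437.03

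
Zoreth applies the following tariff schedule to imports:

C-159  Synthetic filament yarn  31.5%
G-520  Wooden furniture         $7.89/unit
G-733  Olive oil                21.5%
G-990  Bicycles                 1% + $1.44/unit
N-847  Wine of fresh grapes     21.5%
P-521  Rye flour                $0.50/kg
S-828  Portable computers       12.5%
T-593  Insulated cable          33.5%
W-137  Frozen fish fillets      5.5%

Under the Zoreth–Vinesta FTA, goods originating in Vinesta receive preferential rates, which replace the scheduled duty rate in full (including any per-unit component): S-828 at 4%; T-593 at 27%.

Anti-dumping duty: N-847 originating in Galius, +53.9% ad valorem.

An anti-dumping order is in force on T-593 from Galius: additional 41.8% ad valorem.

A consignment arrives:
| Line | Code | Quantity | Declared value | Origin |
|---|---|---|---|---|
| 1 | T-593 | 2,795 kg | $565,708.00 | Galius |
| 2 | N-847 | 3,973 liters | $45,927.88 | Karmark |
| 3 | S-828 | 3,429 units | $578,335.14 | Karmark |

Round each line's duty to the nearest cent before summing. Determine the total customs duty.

$508,144.50

Line 1 (T-593, Galius, 2,795 kg, $565,708.00):
Base rate for T-593 is 33.5%.
T-593 has an FTA preferential rate, but origin Galius is not Vinesta; base rate stands.
Additional duty on T-593 from Galius: +41.8%. Applied ad valorem rate: 33.5% + 41.8% = 75.3%.
Duty = $565,708.00 × 75.3% = $425,978.12.
Line 2 (N-847, Karmark, 3,973 liters, $45,927.88):
Base rate for N-847 is 21.5%.
The additional-duty order on N-847 targets Galius, not Karmark; it does not apply.
Duty = $45,927.88 × 21.5% = $9,874.49.
Line 3 (S-828, Karmark, 3,429 units, $578,335.14):
Base rate for S-828 is 12.5%.
S-828 has an FTA preferential rate, but origin Karmark is not Vinesta; base rate stands.
Duty = $578,335.14 × 12.5% = $72,291.89.
Total = $425,978.12 + $9,874.49 + $72,291.89 = $508,144.50.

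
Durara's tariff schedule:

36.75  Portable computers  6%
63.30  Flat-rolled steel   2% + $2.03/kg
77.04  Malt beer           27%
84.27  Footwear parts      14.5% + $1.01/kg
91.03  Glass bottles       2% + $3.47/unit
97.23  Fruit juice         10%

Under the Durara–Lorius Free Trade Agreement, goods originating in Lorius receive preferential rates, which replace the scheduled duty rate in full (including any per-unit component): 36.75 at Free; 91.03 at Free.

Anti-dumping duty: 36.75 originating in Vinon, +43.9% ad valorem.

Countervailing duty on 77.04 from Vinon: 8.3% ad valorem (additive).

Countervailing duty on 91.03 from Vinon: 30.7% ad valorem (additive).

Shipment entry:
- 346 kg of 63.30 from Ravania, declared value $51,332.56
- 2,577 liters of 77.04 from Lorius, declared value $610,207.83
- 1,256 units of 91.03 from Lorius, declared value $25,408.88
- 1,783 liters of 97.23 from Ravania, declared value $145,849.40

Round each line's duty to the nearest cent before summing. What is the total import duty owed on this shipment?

$181,070.08

Line 1 (63.30, Ravania, 346 kg, $51,332.56):
Base rate for 63.30 is 2% + $2.03/kg.
Duty = $51,332.56 × 2% + 346 × $2.03 = $1,729.03.
Line 2 (77.04, Lorius, 2,577 liters, $610,207.83):
Base rate for 77.04 is 27%.
Origin Lorius is the FTA partner but 77.04 is not on the preference list; base rate stands.
The additional-duty order on 77.04 targets Vinon, not Lorius; it does not apply.
Duty = $610,207.83 × 27% = $164,756.11.
Line 3 (91.03, Lorius, 1,256 units, $25,408.88):
Base rate for 91.03 is 2% + $3.47/unit.
Origin Lorius qualifies under the Durara–Lorius agreement and 91.03 is covered: preferential rate Free applies instead.
The additional-duty order on 91.03 targets Vinon, not Lorius; it does not apply.
Duty = $25,408.88 × 0% = $0.00.
Line 4 (97.23, Ravania, 1,783 liters, $145,849.40):
Base rate for 97.23 is 10%.
Duty = $145,849.40 × 10% = $14,584.94.
Total = $1,729.03 + $164,756.11 + $0.00 + $14,584.94 = $181,070.08.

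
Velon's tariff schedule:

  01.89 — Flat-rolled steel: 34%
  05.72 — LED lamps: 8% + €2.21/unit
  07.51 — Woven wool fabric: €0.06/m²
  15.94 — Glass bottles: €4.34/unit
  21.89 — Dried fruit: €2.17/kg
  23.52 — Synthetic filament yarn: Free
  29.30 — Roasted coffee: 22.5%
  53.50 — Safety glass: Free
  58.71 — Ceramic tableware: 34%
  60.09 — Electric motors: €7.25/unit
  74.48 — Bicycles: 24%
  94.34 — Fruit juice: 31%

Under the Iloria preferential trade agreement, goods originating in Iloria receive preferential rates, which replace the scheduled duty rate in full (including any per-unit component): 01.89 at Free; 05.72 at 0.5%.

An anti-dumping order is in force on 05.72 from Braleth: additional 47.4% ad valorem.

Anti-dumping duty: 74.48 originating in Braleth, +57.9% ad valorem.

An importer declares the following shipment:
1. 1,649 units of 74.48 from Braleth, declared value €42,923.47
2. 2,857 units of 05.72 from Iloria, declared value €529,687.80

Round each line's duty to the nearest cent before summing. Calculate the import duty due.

Line 1 (74.48, Braleth, 1,649 units, €42,923.47):
Base rate for 74.48 is 24%.
Additional duty on 74.48 from Braleth: +57.9%. Applied ad valorem rate: 24% + 57.9% = 81.9%.
Duty = €42,923.47 × 81.9% = €35,154.32.
Line 2 (05.72, Iloria, 2,857 units, €529,687.80):
Base rate for 05.72 is 8% + €2.21/unit.
Origin Iloria qualifies under the Velon–Iloria agreement and 05.72 is covered: preferential rate 0.5% applies instead.
The additional-duty order on 05.72 targets Braleth, not Iloria; it does not apply.
Duty = €529,687.80 × 0.5% = €2,648.44.
Total = €35,154.32 + €2,648.44 = €37,802.76.

€37,802.76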